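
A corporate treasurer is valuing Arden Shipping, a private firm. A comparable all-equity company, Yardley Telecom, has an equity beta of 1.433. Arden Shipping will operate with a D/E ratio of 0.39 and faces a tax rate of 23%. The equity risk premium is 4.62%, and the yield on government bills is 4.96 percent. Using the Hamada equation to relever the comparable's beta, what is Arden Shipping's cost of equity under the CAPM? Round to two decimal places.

β_L = β_U × [1 + (1 − t)(D/E)] = 1.433 × [1 + (1 − 0.23) × 0.39]
    = 1.433 × [1 + 0.77 × 0.39] = 1.433 × 1.3003 = 1.8633
E(R) = R_f + β_L × MRP = 4.96% + 1.8633 × 4.62% = 13.57%

13.57%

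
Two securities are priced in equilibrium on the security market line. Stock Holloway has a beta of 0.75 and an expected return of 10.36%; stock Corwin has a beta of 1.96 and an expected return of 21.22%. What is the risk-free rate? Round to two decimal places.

Both satisfy E(R) = R_f + β·MRP, so the slope of the SML is
MRP = (21.22% − 10.36%) / (1.96 − 0.75) = 10.86% / 1.21 = 8.9752%
R_f = E(R_Holloway) − β_Holloway·MRP = 10.36% − 0.75 × 8.9752% = 3.6286%

3.63%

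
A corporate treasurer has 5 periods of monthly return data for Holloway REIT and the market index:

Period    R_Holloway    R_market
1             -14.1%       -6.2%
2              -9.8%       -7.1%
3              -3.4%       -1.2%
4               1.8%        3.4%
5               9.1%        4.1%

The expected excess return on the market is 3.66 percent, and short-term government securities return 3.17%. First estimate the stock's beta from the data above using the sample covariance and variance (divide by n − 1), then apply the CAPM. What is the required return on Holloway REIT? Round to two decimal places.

Mean R_i = (-14.1 − 9.8 − 3.4 + 1.8 + 9.1) / 5 = -3.2800%
Mean R_m = (-6.2 − 7.1 − 1.2 + 3.4 + 4.1) / 5 = -1.4000%
Σ(R_i − R̄_i)(R_m − R̄_m) = 181.5500  ⇒  Cov = 181.5500 / 4 = 45.3875
Σ(R_m − R̄_m)² = 108.8600  ⇒  Var(R_m) = 108.8600 / 4 = 27.2150
β = Cov / Var(R_m) = 45.3875 / 27.2150 = 1.6677
E(R) = R_f + β × MRP = 3.17% + 1.6677 × 3.66% = 9.27%

9.27%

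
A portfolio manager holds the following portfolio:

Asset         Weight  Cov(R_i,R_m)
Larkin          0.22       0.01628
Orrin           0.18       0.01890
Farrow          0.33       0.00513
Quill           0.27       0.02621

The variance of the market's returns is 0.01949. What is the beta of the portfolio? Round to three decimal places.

β_Larkin = 0.01628 / 0.01949 = 0.8353
β_Orrin = 0.01890 / 0.01949 = 0.9697
β_Farrow = 0.00513 / 0.01949 = 0.2632
β_Quill = 0.02621 / 0.01949 = 1.3448
β_P = Σ w_i β_i = 0.22×0.8353 + 0.18×0.9697 + 0.33×0.2632 + 0.27×1.3448 = 0.8083

0.808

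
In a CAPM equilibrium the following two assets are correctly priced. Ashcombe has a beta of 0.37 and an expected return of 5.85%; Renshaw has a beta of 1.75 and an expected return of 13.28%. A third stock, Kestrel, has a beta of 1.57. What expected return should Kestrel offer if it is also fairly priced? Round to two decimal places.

12.31%

MRP (SML slope) = (13.28% − 5.85%) / (1.75 − 0.37) = 7.43% / 1.38 = 5.3841%
R_f (intercept) = 5.85% − 0.37 × 5.3841% = 3.8579%
E(R_Kestrel) = R_f + β × MRP = 3.8579% + 1.57 × 5.3841% = 12.31%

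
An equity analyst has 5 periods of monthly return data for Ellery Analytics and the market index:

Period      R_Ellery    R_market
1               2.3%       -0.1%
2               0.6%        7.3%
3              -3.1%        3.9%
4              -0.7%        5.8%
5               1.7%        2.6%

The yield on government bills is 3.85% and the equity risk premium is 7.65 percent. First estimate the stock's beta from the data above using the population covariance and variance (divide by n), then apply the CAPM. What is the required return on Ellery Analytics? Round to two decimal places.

1.36%

Mean R_i = (2.3 + 0.6 − 3.1 − 0.7 + 1.7) / 5 = 0.1600%
Mean R_m = (-0.1 + 7.3 + 3.9 + 5.8 + 2.6) / 5 = 3.9000%
Σ(R_i − R̄_i)(R_m − R̄_m) = -10.7000  ⇒  Cov = -10.7000 / 5 = -2.1400
Σ(R_m − R̄_m)² = 32.8600  ⇒  Var(R_m) = 32.8600 / 5 = 6.5720
β = Cov / Var(R_m) = -2.1400 / 6.5720 = -0.3256
E(R) = R_f + β × MRP = 3.85% + -0.3256 × 7.65% = 1.36%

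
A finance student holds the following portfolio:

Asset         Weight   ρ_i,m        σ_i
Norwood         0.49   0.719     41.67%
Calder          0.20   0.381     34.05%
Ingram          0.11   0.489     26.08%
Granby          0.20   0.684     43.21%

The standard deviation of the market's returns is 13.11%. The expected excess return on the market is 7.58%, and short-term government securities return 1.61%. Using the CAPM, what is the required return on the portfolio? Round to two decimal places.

15.83%

β_Norwood = 0.719 × 41.67% / 13.11% = 2.2853
β_Calder = 0.381 × 34.05% / 13.11% = 0.9896
β_Ingram = 0.489 × 26.08% / 13.11% = 0.9728
β_Granby = 0.684 × 43.21% / 13.11% = 2.2544
β_P = Σ w_i β_i = 0.49×2.2853 + 0.20×0.9896 + 0.11×0.9728 + 0.20×2.2544 = 1.8756
E(R_P) = R_f + β_P × MRP = 1.61% + 1.8756 × 7.58% = 15.83%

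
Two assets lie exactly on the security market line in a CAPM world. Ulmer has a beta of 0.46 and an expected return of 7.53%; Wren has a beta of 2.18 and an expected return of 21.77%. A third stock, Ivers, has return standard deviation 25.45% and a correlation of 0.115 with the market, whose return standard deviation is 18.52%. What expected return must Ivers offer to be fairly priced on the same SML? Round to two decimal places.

5.03%

MRP = (21.77% − 7.53%) / (2.18 − 0.46) = 8.2791%
R_f = 7.53% − 0.46 × 8.2791% = 3.7216%
β_Ivers = ρ·σ_i/σ_m = 0.115 × 25.45 / 18.52 = 0.1580
E(R_Ivers) = R_f + β × MRP = 3.7216% + 0.1580 × 8.2791% = 5.03%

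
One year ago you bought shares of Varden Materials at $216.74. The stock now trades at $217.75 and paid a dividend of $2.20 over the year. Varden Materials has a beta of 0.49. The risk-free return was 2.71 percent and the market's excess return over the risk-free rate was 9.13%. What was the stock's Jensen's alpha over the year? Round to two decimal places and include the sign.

-5.70%

Realised HPR = (P1 + D1 − P0) / P0 = (217.75 + 2.20 − 216.74) / 216.74 = 3.21 / 216.74 = 1.4810%
CAPM required = R_f + β·MRP = 2.71% + 0.49 × 9.13% = 7.1837%
α = realised − required = 1.4810% − 7.1837% = -5.70%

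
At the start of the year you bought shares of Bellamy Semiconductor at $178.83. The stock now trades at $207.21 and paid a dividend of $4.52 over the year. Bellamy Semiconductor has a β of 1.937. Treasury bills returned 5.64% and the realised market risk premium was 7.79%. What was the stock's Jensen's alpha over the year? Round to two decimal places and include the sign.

-2.33%

Realised HPR = (P1 + D1 − P0) / P0 = (207.21 + 4.52 − 178.83) / 178.83 = 32.90 / 178.83 = 18.3974%
CAPM required = R_f + β·MRP = 5.64% + 1.937 × 7.79% = 20.72923%
α = realised − required = 18.3974% − 20.72923% = -2.33%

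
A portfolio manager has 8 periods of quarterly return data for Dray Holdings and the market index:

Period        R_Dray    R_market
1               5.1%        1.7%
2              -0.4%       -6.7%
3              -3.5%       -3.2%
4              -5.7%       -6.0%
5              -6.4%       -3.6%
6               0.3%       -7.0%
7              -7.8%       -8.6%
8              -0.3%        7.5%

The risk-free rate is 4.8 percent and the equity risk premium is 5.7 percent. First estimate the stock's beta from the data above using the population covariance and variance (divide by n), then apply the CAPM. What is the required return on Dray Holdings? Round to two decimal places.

Mean R_i = (5.1 − 0.4 − 3.5 − 5.7 − 6.4 + 0.3 − 7.8 − 0.3) / 8 = -2.3375%
Mean R_m = (1.7 − 6.7 − 3.2 − 6.0 − 3.6 − 7.0 − 8.6 + 7.5) / 8 = -3.2375%
Σ(R_i − R̄_i)(R_m − R̄_m) = 81.9788  ⇒  Cov = 81.9788 / 8 = 10.2474
Σ(R_m − R̄_m)² = 202.3388  ⇒  Var(R_m) = 202.3388 / 8 = 25.2924
β = Cov / Var(R_m) = 10.2474 / 25.2924 = 0.4052
E(R) = R_f + β × MRP = 4.8% + 0.4052 × 5.7% = 7.11%

7.11%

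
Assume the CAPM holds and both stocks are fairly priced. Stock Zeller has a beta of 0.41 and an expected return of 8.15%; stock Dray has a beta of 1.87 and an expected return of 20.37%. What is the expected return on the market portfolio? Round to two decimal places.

Both satisfy E(R) = R_f + β·MRP, so the slope of the SML is
MRP = (20.37% − 8.15%) / (1.87 − 0.41) = 12.22% / 1.46 = 8.3699%
R_f = E(R_Zeller) − β_Zeller·MRP = 8.15% − 0.41 × 8.3699% = 4.7183%
E(R_m) = R_f + MRP = 4.7183% + 8.3699% = 13.09%

13.09%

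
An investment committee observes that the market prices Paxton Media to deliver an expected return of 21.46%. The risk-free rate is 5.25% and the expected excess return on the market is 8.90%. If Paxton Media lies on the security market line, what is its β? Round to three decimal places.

β = (E(R) − R_f) / MRP = (21.46% − 5.25%) / 8.90% = 16.21% / 8.90% = 1.821

1.821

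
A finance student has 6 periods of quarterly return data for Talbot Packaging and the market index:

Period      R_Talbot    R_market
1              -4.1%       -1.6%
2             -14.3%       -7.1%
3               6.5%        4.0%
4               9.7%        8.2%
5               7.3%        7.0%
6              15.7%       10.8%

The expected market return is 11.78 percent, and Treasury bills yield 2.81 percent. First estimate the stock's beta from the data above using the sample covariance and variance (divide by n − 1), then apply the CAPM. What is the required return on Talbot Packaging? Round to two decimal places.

Mean R_i = (-4.1 − 14.3 + 6.5 + 9.7 + 7.3 + 15.7) / 6 = 3.4667%
Mean R_m = (-1.6 − 7.1 + 4.0 + 8.2 + 7.0 + 10.8) / 6 = 3.5500%
Σ(R_i − R̄_i)(R_m − R̄_m) = 360.4500  ⇒  Cov = 360.4500 / 5 = 72.0900
Σ(R_m − R̄_m)² = 226.2350  ⇒  Var(R_m) = 226.2350 / 5 = 45.2470
β = Cov / Var(R_m) = 72.0900 / 45.2470 = 1.5933
MRP = 11.78% − 2.81% = 8.97%
E(R) = R_f + β × MRP = 2.81% + 1.5933 × 8.97% = 17.10%

17.10%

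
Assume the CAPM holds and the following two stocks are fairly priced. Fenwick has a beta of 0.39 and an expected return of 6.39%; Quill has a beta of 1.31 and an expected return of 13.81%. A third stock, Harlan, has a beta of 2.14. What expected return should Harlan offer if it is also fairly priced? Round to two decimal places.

MRP (SML slope) = (13.81% − 6.39%) / (1.31 − 0.39) = 7.42% / 0.92 = 8.0652%
R_f (intercept) = 6.39% − 0.39 × 8.0652% = 3.2446%
E(R_Harlan) = R_f + β × MRP = 3.2446% + 2.14 × 8.0652% = 20.50%

20.50%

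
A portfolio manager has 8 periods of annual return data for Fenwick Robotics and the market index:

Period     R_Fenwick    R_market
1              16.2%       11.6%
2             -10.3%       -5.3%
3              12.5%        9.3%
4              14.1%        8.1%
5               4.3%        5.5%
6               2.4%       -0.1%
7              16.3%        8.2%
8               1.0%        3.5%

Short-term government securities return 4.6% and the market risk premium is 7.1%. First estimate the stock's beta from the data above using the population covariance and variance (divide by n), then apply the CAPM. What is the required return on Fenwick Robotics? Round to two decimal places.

15.93%

Mean R_i = (16.2 − 10.3 + 12.5 + 14.1 + 4.3 + 2.4 + 16.3 + 1.0) / 8 = 7.0625%
Mean R_m = (11.6 − 5.3 + 9.3 + 8.1 + 5.5 − 0.1 + 8.2 + 3.5) / 8 = 5.1000%
Σ(R_i − R̄_i)(R_m − R̄_m) = 345.3900  ⇒  Cov = 345.3900 / 8 = 43.1738
Σ(R_m − R̄_m)² = 216.4200  ⇒  Var(R_m) = 216.4200 / 8 = 27.0525
β = Cov / Var(R_m) = 43.1738 / 27.0525 = 1.5959
E(R) = R_f + β × MRP = 4.6% + 1.5959 × 7.1% = 15.93%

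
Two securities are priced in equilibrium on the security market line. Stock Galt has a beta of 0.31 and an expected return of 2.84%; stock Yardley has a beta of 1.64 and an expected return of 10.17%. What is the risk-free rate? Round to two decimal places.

1.13%

Both satisfy E(R) = R_f + β·MRP, so the slope of the SML is
MRP = (10.17% − 2.84%) / (1.64 − 0.31) = 7.33% / 1.33 = 5.5113%
R_f = E(R_Galt) − β_Galt·MRP = 2.84% − 0.31 × 5.5113% = 1.1315%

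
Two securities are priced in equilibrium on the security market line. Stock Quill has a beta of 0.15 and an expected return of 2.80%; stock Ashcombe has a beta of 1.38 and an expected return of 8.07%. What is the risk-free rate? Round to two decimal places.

2.16%

Both satisfy E(R) = R_f + β·MRP, so the slope of the SML is
MRP = (8.07% − 2.80%) / (1.38 − 0.15) = 5.27% / 1.23 = 4.2846%
R_f = E(R_Quill) − β_Quill·MRP = 2.80% − 0.15 × 4.2846% = 2.1573%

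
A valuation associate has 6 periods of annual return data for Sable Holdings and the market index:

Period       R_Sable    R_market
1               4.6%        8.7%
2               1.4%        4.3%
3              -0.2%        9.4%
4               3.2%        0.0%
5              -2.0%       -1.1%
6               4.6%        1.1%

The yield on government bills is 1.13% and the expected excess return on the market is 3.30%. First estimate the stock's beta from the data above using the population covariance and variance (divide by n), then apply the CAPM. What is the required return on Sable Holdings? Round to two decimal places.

Mean R_i = (4.6 + 1.4 − 0.2 + 3.2 − 2.0 + 4.6) / 6 = 1.9333%
Mean R_m = (8.7 + 4.3 + 9.4 + 0.0 − 1.1 + 1.1) / 6 = 3.7333%
Σ(R_i − R̄_i)(R_m − R̄_m) = 8.1133  ⇒  Cov = 8.1133 / 6 = 1.3522
Σ(R_m − R̄_m)² = 101.3333  ⇒  Var(R_m) = 101.3333 / 6 = 16.8889
β = Cov / Var(R_m) = 1.3522 / 16.8889 = 0.0801
E(R) = R_f + β × MRP = 1.13% + 0.0801 × 3.30% = 1.39%

1.39%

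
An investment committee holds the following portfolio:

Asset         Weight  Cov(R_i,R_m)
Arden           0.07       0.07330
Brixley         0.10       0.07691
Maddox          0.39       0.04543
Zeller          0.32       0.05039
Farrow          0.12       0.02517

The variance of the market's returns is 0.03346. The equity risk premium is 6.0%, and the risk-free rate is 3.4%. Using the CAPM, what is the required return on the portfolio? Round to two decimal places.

β_Arden = 0.07330 / 0.03346 = 2.1907
β_Brixley = 0.07691 / 0.03346 = 2.2986
β_Maddox = 0.04543 / 0.03346 = 1.3577
β_Zeller = 0.05039 / 0.03346 = 1.5060
β_Farrow = 0.02517 / 0.03346 = 0.7522
β_P = Σ w_i β_i = 0.07×2.1907 + 0.10×2.2986 + 0.39×1.3577 + 0.32×1.5060 + 0.12×0.7522 = 1.4849
E(R_P) = R_f + β_P × MRP = 3.4% + 1.4849 × 6.0% = 12.31%

12.31%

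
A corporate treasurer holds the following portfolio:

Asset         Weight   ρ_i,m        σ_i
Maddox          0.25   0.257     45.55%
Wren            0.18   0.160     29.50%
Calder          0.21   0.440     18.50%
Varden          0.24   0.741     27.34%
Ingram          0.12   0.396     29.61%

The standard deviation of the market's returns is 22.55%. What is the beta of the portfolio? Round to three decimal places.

0.521

β_Maddox = 0.257 × 45.55% / 22.55% = 0.5191
β_Wren = 0.160 × 29.50% / 22.55% = 0.2093
β_Calder = 0.440 × 18.50% / 22.55% = 0.3610
β_Varden = 0.741 × 27.34% / 22.55% = 0.8984
β_Ingram = 0.396 × 29.61% / 22.55% = 0.5200
β_P = Σ w_i β_i = 0.25×0.5191 + 0.18×0.2093 + 0.21×0.3610 + 0.24×0.8984 + 0.12×0.5200 = 0.5213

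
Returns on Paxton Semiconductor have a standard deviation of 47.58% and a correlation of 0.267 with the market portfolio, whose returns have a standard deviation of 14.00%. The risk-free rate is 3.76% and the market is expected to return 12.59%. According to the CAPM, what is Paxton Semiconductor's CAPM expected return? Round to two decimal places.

β = ρ × σ_i / σ_m = 0.267 × 47.58% / 14.00% = 0.9074
MRP = 12.59% − 3.76% = 8.83%
E(R) = 3.76% + 0.9074 × 8.83% = 11.77%

11.77%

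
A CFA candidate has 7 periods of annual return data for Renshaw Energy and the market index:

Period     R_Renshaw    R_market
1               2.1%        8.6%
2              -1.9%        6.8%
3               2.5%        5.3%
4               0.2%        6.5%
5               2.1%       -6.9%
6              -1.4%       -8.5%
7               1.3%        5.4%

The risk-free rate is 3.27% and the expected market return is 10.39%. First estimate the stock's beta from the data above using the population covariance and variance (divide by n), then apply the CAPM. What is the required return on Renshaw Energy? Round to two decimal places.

Mean R_i = (2.1 − 1.9 + 2.5 + 0.2 + 2.1 − 1.4 + 1.3) / 7 = 0.7000%
Mean R_m = (8.6 + 6.8 + 5.3 + 6.5 − 6.9 − 8.5 + 5.4) / 7 = 2.4571%
Σ(R_i − R̄_i)(R_m − R̄_m) = 12.0800  ⇒  Cov = 12.0800 / 7 = 1.7257
Σ(R_m − R̄_m)² = 297.2971  ⇒  Var(R_m) = 297.2971 / 7 = 42.4710
β = Cov / Var(R_m) = 1.7257 / 42.4710 = 0.0406
MRP = 10.39% − 3.27% = 7.12%
E(R) = R_f + β × MRP = 3.27% + 0.0406 × 7.12% = 3.56%

3.56%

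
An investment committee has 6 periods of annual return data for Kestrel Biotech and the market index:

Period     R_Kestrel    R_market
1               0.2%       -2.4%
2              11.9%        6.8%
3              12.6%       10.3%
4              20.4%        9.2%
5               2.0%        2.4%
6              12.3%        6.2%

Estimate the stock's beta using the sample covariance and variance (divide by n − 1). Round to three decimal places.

Mean R_i = (0.2 + 11.9 + 12.6 + 20.4 + 2.0 + 12.3) / 6 = 9.9000%
Mean R_m = (-2.4 + 6.8 + 10.3 + 9.2 + 2.4 + 6.2) / 6 = 5.4167%
Σ(R_i − R̄_i)(R_m − R̄_m) = 157.2100  ⇒  Cov = 157.2100 / 5 = 31.4420
Σ(R_m − R̄_m)² = 110.8883  ⇒  Var(R_m) = 110.8883 / 5 = 22.1777
β = Cov / Var(R_m) = 31.4420 / 22.1777 = 1.4177

1.418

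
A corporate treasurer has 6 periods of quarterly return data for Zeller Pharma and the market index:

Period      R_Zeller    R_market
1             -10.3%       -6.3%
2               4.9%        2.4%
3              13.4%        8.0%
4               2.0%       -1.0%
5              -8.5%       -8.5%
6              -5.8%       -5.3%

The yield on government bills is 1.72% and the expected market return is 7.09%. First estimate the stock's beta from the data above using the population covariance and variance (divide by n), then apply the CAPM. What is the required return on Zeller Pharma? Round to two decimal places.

Mean R_i = (-10.3 + 4.9 + 13.4 + 2.0 − 8.5 − 5.8) / 6 = -0.7167%
Mean R_m = (-6.3 + 2.4 + 8.0 − 1.0 − 8.5 − 5.3) / 6 = -1.7833%
Σ(R_i − R̄_i)(R_m − R̄_m) = 277.1717  ⇒  Cov = 277.1717 / 6 = 46.1953
Σ(R_m − R̄_m)² = 191.7083  ⇒  Var(R_m) = 191.7083 / 6 = 31.9514
β = Cov / Var(R_m) = 46.1953 / 31.9514 = 1.4458
MRP = 7.09% − 1.72% = 5.37%
E(R) = R_f + β × MRP = 1.72% + 1.4458 × 5.37% = 9.48%

9.48%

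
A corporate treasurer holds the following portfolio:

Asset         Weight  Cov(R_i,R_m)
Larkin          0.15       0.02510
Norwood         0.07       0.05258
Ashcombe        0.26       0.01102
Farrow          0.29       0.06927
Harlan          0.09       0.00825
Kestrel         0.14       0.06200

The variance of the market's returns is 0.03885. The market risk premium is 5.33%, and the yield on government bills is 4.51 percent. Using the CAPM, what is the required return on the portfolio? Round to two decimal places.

β_Larkin = 0.02510 / 0.03885 = 0.6461
β_Norwood = 0.05258 / 0.03885 = 1.3534
β_Ashcombe = 0.01102 / 0.03885 = 0.2837
β_Farrow = 0.06927 / 0.03885 = 1.7830
β_Harlan = 0.00825 / 0.03885 = 0.2124
β_Kestrel = 0.06200 / 0.03885 = 1.5959
β_P = Σ w_i β_i = 0.15×0.6461 + 0.07×1.3534 + 0.26×0.2837 + 0.29×1.7830 + 0.09×0.2124 + 0.14×1.5959 = 1.0250
E(R_P) = R_f + β_P × MRP = 4.51% + 1.0250 × 5.33% = 9.97%

9.97%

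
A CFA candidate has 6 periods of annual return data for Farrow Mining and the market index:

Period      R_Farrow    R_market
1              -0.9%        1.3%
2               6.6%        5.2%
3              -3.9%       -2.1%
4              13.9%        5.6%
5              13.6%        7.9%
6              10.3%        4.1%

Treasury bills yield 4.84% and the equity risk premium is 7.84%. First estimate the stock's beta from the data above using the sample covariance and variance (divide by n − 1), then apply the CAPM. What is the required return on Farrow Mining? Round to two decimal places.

Mean R_i = (-0.9 + 6.6 − 3.9 + 13.9 + 13.6 + 10.3) / 6 = 6.6000%
Mean R_m = (1.3 + 5.2 − 2.1 + 5.6 + 7.9 + 4.1) / 6 = 3.6667%
Σ(R_i − R̄_i)(R_m − R̄_m) = 123.6500  ⇒  Cov = 123.6500 / 5 = 24.7300
Σ(R_m − R̄_m)² = 63.0533  ⇒  Var(R_m) = 63.0533 / 5 = 12.6107
β = Cov / Var(R_m) = 24.7300 / 12.6107 = 1.9610
E(R) = R_f + β × MRP = 4.84% + 1.9610 × 7.84% = 20.21%

20.21%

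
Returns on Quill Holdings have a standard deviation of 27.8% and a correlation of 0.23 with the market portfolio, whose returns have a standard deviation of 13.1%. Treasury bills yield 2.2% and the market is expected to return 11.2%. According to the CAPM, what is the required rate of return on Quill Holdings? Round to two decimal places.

6.59%

β = ρ × σ_i / σ_m = 0.23 × 27.8% / 13.1% = 0.4881
MRP = 11.2% − 2.2% = 9.00%
E(R) = 2.2% + 0.4881 × 9.0% = 6.59%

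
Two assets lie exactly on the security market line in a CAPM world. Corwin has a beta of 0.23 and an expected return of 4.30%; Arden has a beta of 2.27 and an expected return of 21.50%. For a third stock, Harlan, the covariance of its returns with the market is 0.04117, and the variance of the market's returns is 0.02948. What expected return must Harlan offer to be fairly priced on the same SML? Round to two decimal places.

14.14%

MRP = (21.50% − 4.30%) / (2.27 − 0.23) = 8.4314%
R_f = 4.30% − 0.23 × 8.4314% = 2.3608%
β_Harlan = Cov / Var(R_m) = 0.04117 / 0.02948 = 1.3965
E(R_Harlan) = R_f + β × MRP = 2.3608% + 1.3965 × 8.4314% = 14.14%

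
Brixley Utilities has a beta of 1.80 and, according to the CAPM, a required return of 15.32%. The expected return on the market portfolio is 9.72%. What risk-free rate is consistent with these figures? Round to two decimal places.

E(R) = R_f + β(E(R_m) − R_f) = R_f(1 − β) + β·E(R_m)
15.32% = R_f × (1 − 1.80) + 1.80 × 9.72%
15.32% = R_f × -0.80 + 17.4960%
R_f = (15.32% − 17.4960%) / -0.80 = 2.72%

2.72%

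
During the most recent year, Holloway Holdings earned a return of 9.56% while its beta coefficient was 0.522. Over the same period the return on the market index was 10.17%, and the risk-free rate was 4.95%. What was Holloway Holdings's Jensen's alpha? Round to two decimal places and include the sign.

+1.89%

Market excess return = 10.17% − 4.95% = 5.22%
CAPM benchmark = R_f + β(R_m − R_f) = 4.95% + 0.522 × 5.22% = 7.67484%
α = actual − benchmark = 9.56% − 7.67484% = +1.89%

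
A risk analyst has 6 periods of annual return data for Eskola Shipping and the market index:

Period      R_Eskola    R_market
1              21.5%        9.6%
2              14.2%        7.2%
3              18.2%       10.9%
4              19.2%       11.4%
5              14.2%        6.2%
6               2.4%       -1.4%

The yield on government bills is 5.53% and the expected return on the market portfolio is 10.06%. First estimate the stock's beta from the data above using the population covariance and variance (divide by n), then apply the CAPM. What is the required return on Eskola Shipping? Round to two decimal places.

Mean R_i = (21.5 + 14.2 + 18.2 + 19.2 + 14.2 + 2.4) / 6 = 14.9500%
Mean R_m = (9.6 + 7.2 + 10.9 + 11.4 + 6.2 − 1.4) / 6 = 7.3167%
Σ(R_i − R̄_i)(R_m − R̄_m) = 154.2750  ⇒  Cov = 154.2750 / 6 = 25.7125
Σ(R_m − R̄_m)² = 111.9683  ⇒  Var(R_m) = 111.9683 / 6 = 18.6614
β = Cov / Var(R_m) = 25.7125 / 18.6614 = 1.3778
MRP = 10.06% − 5.53% = 4.53%
E(R) = R_f + β × MRP = 5.53% + 1.3778 × 4.53% = 11.77%

11.77%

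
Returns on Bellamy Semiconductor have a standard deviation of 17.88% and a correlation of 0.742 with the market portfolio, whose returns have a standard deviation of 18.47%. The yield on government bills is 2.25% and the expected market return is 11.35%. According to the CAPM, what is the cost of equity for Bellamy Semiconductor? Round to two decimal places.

β = ρ × σ_i / σ_m = 0.742 × 17.88% / 18.47% = 0.7183
MRP = 11.35% − 2.25% = 9.10%
E(R) = 2.25% + 0.7183 × 9.10% = 8.79%

8.79%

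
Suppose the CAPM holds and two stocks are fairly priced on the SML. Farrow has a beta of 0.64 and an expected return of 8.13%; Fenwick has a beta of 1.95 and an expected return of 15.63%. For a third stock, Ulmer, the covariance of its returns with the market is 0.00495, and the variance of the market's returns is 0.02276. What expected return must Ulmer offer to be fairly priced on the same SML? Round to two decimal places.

MRP = (15.63% − 8.13%) / (1.95 − 0.64) = 5.7252%
R_f = 8.13% − 0.64 × 5.7252% = 4.4659%
β_Ulmer = Cov / Var(R_m) = 0.00495 / 0.02276 = 0.2175
E(R_Ulmer) = R_f + β × MRP = 4.4659% + 0.2175 × 5.7252% = 5.71%

5.71%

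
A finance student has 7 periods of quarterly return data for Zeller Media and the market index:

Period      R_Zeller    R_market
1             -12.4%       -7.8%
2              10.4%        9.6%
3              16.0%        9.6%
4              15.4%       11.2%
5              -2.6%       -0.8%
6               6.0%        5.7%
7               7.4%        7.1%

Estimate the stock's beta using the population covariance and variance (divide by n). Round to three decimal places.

1.458

Mean R_i = (-12.4 + 10.4 + 16.0 + 15.4 − 2.6 + 6.0 + 7.4) / 7 = 5.7429%
Mean R_m = (-7.8 + 9.6 + 9.6 + 11.2 − 0.8 + 5.7 + 7.1) / 7 = 4.9429%
Σ(R_i − R̄_i)(R_m − R̄_m) = 412.7571  ⇒  Cov = 412.7571 / 7 = 58.9653
Σ(R_m − R̄_m)² = 283.1171  ⇒  Var(R_m) = 283.1171 / 7 = 40.4453
β = Cov / Var(R_m) = 58.9653 / 40.4453 = 1.4579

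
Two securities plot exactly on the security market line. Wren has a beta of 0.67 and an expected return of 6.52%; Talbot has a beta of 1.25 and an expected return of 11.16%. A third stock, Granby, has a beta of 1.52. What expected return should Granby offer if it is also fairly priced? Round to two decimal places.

13.32%

MRP (SML slope) = (11.16% − 6.52%) / (1.25 − 0.67) = 4.64% / 0.58 = 8.0000%
R_f (intercept) = 6.52% − 0.67 × 8.0000% = 1.1600%
E(R_Granby) = R_f + β × MRP = 1.1600% + 1.52 × 8.0000% = 13.32%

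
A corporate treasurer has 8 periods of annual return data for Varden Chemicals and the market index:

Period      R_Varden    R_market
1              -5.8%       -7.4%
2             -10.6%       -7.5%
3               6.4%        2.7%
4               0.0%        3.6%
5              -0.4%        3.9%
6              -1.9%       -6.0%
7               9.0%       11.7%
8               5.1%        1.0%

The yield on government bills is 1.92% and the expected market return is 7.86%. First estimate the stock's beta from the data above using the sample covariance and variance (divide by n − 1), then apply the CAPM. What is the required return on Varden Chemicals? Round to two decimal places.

6.74%

Mean R_i = (-5.8 − 10.6 + 6.4 + 0.0 − 0.4 − 1.9 + 9.0 + 5.1) / 8 = 0.2250%
Mean R_m = (-7.4 − 7.5 + 2.7 + 3.6 + 3.9 − 6.0 + 11.7 + 1.0) / 8 = 0.2500%
Σ(R_i − R̄_i)(R_m − R̄_m) = 259.4900  ⇒  Cov = 259.4900 / 7 = 37.0700
Σ(R_m − R̄_m)² = 319.8600  ⇒  Var(R_m) = 319.8600 / 7 = 45.6943
β = Cov / Var(R_m) = 37.0700 / 45.6943 = 0.8113
MRP = 7.86% − 1.92% = 5.94%
E(R) = R_f + β × MRP = 1.92% + 0.8113 × 5.94% = 6.74%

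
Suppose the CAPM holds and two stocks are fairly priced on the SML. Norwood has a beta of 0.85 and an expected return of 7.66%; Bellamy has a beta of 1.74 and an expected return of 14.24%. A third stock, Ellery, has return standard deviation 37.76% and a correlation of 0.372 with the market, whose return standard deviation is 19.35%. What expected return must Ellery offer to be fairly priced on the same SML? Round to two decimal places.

MRP = (14.24% − 7.66%) / (1.74 − 0.85) = 7.3933%
R_f = 7.66% − 0.85 × 7.3933% = 1.3757%
β_Ellery = ρ·σ_i/σ_m = 0.372 × 37.76 / 19.35 = 0.7259
E(R_Ellery) = R_f + β × MRP = 1.3757% + 0.7259 × 7.3933% = 6.74%

6.74%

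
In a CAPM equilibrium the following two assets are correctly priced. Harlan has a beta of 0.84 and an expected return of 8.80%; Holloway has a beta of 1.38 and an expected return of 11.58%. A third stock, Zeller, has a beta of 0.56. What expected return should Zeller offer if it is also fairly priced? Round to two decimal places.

MRP (SML slope) = (11.58% − 8.80%) / (1.38 − 0.84) = 2.78% / 0.54 = 5.1481%
R_f (intercept) = 8.80% − 0.84 × 5.1481% = 4.4756%
E(R_Zeller) = R_f + β × MRP = 4.4756% + 0.56 × 5.1481% = 7.36%

7.36%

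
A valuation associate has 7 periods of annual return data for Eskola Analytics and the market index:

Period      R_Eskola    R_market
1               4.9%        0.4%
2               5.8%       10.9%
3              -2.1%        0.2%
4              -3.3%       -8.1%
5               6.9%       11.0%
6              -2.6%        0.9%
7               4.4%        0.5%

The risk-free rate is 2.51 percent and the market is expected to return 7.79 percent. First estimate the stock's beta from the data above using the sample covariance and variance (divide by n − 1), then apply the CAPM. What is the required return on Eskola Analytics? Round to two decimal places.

Mean R_i = (4.9 + 5.8 − 2.1 − 3.3 + 6.9 − 2.6 + 4.4) / 7 = 2.0000%
Mean R_m = (0.4 + 10.9 + 0.2 − 8.1 + 11.0 + 0.9 + 0.5) / 7 = 2.2571%
Σ(R_i − R̄_i)(R_m − R̄_m) = 135.6500  ⇒  Cov = 135.6500 / 6 = 22.6083
Σ(R_m − R̄_m)² = 271.0171  ⇒  Var(R_m) = 271.0171 / 6 = 45.1695
β = Cov / Var(R_m) = 22.6083 / 45.1695 = 0.5005
MRP = 7.79% − 2.51% = 5.28%
E(R) = R_f + β × MRP = 2.51% + 0.5005 × 5.28% = 5.15%

5.15%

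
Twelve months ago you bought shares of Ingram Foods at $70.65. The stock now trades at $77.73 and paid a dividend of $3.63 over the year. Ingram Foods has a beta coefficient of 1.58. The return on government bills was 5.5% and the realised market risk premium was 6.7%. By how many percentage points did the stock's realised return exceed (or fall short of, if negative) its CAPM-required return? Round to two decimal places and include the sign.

Realised HPR = (P1 + D1 − P0) / P0 = (77.73 + 3.63 − 70.65) / 70.65 = 10.71 / 70.65 = 15.1592%
CAPM required = R_f + β·MRP = 5.5% + 1.58 × 6.7% = 16.0860%
α = realised − required = 15.1592% − 16.0860% = -0.93%

-0.93%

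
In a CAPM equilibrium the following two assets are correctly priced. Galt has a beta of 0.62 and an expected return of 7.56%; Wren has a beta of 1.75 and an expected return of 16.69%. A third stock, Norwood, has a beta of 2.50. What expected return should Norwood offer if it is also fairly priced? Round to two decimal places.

MRP (SML slope) = (16.69% − 7.56%) / (1.75 − 0.62) = 9.13% / 1.13 = 8.0796%
R_f (intercept) = 7.56% − 0.62 × 8.0796% = 2.5506%
E(R_Norwood) = R_f + β × MRP = 2.5506% + 2.50 × 8.0796% = 22.75%

22.75%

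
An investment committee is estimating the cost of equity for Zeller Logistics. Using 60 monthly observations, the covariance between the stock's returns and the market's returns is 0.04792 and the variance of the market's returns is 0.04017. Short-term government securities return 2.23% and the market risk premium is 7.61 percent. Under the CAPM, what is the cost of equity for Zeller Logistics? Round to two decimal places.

β = Cov(R_i, R_m) / Var(R_m) = 0.04792 / 0.04017 = 1.1929
E(R) = R_f + β × MRP = 2.23% + 1.1929 × 7.61% = 11.31%

11.31%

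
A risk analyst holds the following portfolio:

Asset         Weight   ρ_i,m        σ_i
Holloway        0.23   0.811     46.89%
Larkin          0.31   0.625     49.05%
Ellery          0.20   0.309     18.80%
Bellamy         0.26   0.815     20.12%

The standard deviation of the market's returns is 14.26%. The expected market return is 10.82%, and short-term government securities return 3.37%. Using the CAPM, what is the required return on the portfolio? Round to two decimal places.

β_Holloway = 0.811 × 46.89% / 14.26% = 2.6667
β_Larkin = 0.625 × 49.05% / 14.26% = 2.1498
β_Ellery = 0.309 × 18.80% / 14.26% = 0.4074
β_Bellamy = 0.815 × 20.12% / 14.26% = 1.1499
β_P = Σ w_i β_i = 0.23×2.6667 + 0.31×2.1498 + 0.20×0.4074 + 0.26×1.1499 = 1.6602
MRP = 10.82% − 3.37% = 7.45%
E(R_P) = R_f + β_P × MRP = 3.37% + 1.6602 × 7.45% = 15.74%

15.74%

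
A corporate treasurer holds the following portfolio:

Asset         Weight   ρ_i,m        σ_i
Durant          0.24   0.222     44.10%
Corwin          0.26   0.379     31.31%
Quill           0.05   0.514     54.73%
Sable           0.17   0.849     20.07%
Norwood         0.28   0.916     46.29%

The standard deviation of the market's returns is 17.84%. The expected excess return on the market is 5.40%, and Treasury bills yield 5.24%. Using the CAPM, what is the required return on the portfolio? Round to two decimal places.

11.78%

β_Durant = 0.222 × 44.10% / 17.84% = 0.5488
β_Corwin = 0.379 × 31.31% / 17.84% = 0.6652
β_Quill = 0.514 × 54.73% / 17.84% = 1.5769
β_Sable = 0.849 × 20.07% / 17.84% = 0.9551
β_Norwood = 0.916 × 46.29% / 17.84% = 2.3768
β_P = Σ w_i β_i = 0.24×0.5488 + 0.26×0.6652 + 0.05×1.5769 + 0.17×0.9551 + 0.28×2.3768 = 1.2114
E(R_P) = R_f + β_P × MRP = 5.24% + 1.2114 × 5.40% = 11.78%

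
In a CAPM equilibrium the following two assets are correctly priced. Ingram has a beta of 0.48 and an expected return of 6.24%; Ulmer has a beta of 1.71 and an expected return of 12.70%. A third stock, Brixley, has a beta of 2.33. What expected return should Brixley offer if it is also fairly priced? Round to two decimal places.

MRP (SML slope) = (12.70% − 6.24%) / (1.71 − 0.48) = 6.46% / 1.23 = 5.2520%
R_f (intercept) = 6.24% − 0.48 × 5.2520% = 3.7190%
E(R_Brixley) = R_f + β × MRP = 3.7190% + 2.33 × 5.2520% = 15.96%

15.96%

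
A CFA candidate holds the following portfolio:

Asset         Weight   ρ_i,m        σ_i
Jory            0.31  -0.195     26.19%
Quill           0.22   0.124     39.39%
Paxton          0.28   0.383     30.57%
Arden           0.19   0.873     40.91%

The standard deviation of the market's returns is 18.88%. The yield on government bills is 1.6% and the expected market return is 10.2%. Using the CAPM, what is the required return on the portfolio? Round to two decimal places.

β_Jory = -0.195 × 26.19% / 18.88% = -0.2705
β_Quill = 0.124 × 39.39% / 18.88% = 0.2587
β_Paxton = 0.383 × 30.57% / 18.88% = 0.6201
β_Arden = 0.873 × 40.91% / 18.88% = 1.8917
β_P = Σ w_i β_i = 0.31×-0.2705 + 0.22×0.2587 + 0.28×0.6201 + 0.19×1.8917 = 0.5061
MRP = 10.2% − 1.6% = 8.60%
E(R_P) = R_f + β_P × MRP = 1.6% + 0.5061 × 8.6% = 5.95%

5.95%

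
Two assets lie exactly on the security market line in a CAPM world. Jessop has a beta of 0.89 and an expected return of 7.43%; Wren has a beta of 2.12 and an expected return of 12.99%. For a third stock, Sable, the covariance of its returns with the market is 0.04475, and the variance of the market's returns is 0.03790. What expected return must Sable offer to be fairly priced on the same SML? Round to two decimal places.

8.74%

MRP = (12.99% − 7.43%) / (2.12 − 0.89) = 4.5203%
R_f = 7.43% − 0.89 × 4.5203% = 3.4069%
β_Sable = Cov / Var(R_m) = 0.04475 / 0.03790 = 1.1807
E(R_Sable) = R_f + β × MRP = 3.4069% + 1.1807 × 4.5203% = 8.74%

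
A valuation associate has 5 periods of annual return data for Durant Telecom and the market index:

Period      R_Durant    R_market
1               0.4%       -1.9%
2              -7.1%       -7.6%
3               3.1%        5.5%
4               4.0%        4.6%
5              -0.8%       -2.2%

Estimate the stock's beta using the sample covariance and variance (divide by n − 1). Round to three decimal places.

0.771

Mean R_i = (0.4 − 7.1 + 3.1 + 4.0 − 0.8) / 5 = -0.0800%
Mean R_m = (-1.9 − 7.6 + 5.5 + 4.6 − 2.2) / 5 = -0.3200%
Σ(R_i − R̄_i)(R_m − R̄_m) = 90.2820  ⇒  Cov = 90.2820 / 4 = 22.5705
Σ(R_m − R̄_m)² = 117.1080  ⇒  Var(R_m) = 117.1080 / 4 = 29.2770
β = Cov / Var(R_m) = 22.5705 / 29.2770 = 0.7709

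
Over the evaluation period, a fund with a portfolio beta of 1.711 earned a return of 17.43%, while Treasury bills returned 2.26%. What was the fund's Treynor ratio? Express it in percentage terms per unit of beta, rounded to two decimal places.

Treynor = (R_P − R_f) / β_P = (17.43% − 2.26%) / 1.7110 = 15.17% / 1.7110 = 8.87%

8.87%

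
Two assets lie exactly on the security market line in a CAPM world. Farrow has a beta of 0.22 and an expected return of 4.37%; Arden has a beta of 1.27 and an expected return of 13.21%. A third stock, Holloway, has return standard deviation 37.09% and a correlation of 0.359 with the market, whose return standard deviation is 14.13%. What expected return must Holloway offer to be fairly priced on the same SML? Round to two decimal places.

10.45%

MRP = (13.21% − 4.37%) / (1.27 − 0.22) = 8.4190%
R_f = 4.37% − 0.22 × 8.4190% = 2.5178%
β_Holloway = ρ·σ_i/σ_m = 0.359 × 37.09 / 14.13 = 0.9423
E(R_Holloway) = R_f + β × MRP = 2.5178% + 0.9423 × 8.4190% = 10.45%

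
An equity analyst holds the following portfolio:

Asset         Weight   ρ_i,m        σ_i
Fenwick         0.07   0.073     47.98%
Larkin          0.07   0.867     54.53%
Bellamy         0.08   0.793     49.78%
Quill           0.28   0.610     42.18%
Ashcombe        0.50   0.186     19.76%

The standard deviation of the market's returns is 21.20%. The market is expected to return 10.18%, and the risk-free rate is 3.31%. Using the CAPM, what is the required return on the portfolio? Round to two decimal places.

8.42%

β_Fenwick = 0.073 × 47.98% / 21.20% = 0.1652
β_Larkin = 0.867 × 54.53% / 21.20% = 2.2301
β_Bellamy = 0.793 × 49.78% / 21.20% = 1.8621
β_Quill = 0.610 × 42.18% / 21.20% = 1.2137
β_Ashcombe = 0.186 × 19.76% / 21.20% = 0.1734
β_P = Σ w_i β_i = 0.07×0.1652 + 0.07×2.2301 + 0.08×1.8621 + 0.28×1.2137 + 0.50×0.1734 = 0.7432
MRP = 10.18% − 3.31% = 6.87%
E(R_P) = R_f + β_P × MRP = 3.31% + 0.7432 × 6.87% = 8.42%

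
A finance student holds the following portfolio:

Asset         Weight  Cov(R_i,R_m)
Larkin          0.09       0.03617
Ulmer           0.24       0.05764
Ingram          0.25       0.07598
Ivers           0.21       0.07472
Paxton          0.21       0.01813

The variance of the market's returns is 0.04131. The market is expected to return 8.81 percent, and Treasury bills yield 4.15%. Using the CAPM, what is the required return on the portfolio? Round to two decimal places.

β_Larkin = 0.03617 / 0.04131 = 0.8756
β_Ulmer = 0.05764 / 0.04131 = 1.3953
β_Ingram = 0.07598 / 0.04131 = 1.8393
β_Ivers = 0.07472 / 0.04131 = 1.8088
β_Paxton = 0.01813 / 0.04131 = 0.4389
β_P = Σ w_i β_i = 0.09×0.8756 + 0.24×1.3953 + 0.25×1.8393 + 0.21×1.8088 + 0.21×0.4389 = 1.3455
MRP = 8.81% − 4.15% = 4.66%
E(R_P) = R_f + β_P × MRP = 4.15% + 1.3455 × 4.66% = 10.42%

10.42%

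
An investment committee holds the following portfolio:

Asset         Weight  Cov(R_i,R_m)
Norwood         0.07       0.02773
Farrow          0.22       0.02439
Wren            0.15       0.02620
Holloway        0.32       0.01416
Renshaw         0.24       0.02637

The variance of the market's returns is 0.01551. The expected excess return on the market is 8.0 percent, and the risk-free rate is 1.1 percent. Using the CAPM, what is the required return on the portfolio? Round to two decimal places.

β_Norwood = 0.02773 / 0.01551 = 1.7879
β_Farrow = 0.02439 / 0.01551 = 1.5725
β_Wren = 0.02620 / 0.01551 = 1.6892
β_Holloway = 0.01416 / 0.01551 = 0.9130
β_Renshaw = 0.02637 / 0.01551 = 1.7002
β_P = Σ w_i β_i = 0.07×1.7879 + 0.22×1.5725 + 0.15×1.6892 + 0.32×0.9130 + 0.24×1.7002 = 1.4247
E(R_P) = R_f + β_P × MRP = 1.1% + 1.4247 × 8.0% = 12.50%

12.50%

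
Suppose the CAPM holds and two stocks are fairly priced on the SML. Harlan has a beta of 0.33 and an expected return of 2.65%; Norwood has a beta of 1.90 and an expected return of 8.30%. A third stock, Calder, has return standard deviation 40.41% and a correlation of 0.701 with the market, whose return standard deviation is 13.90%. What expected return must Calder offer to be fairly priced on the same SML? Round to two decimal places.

MRP = (8.30% − 2.65%) / (1.90 − 0.33) = 3.5987%
R_f = 2.65% − 0.33 × 3.5987% = 1.4624%
β_Calder = ρ·σ_i/σ_m = 0.701 × 40.41 / 13.90 = 2.0379
E(R_Calder) = R_f + β × MRP = 1.4624% + 2.0379 × 3.5987% = 8.80%

8.80%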